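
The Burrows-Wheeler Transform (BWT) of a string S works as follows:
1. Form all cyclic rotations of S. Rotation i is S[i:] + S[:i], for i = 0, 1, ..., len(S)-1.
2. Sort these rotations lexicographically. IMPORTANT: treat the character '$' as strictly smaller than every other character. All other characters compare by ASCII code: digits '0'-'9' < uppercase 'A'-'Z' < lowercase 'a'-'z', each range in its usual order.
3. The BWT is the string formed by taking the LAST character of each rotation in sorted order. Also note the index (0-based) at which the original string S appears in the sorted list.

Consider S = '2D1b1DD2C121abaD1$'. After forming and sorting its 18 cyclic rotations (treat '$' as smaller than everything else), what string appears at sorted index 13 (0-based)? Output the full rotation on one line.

Answer: DD2C121abaD1$2D1b1

Derivation:
All 18 rotations (rotation i = S[i:]+S[:i]):
  rot[0] = 2D1b1DD2C121abaD1$
  rot[1] = D1b1DD2C121abaD1$2
  rot[2] = 1b1DD2C121abaD1$2D
  rot[3] = b1DD2C121abaD1$2D1
  rot[4] = 1DD2C121abaD1$2D1b
  rot[5] = DD2C121abaD1$2D1b1
  rot[6] = D2C121abaD1$2D1b1D
  rot[7] = 2C121abaD1$2D1b1DD
  rot[8] = C121abaD1$2D1b1DD2
  rot[9] = 121abaD1$2D1b1DD2C
  rot[10] = 21abaD1$2D1b1DD2C1
  rot[11] = 1abaD1$2D1b1DD2C12
  rot[12] = abaD1$2D1b1DD2C121
  rot[13] = baD1$2D1b1DD2C121a
  rot[14] = aD1$2D1b1DD2C121ab
  rot[15] = D1$2D1b1DD2C121aba
  rot[16] = 1$2D1b1DD2C121abaD
  rot[17] = $2D1b1DD2C121abaD1
Sorted (with $ < everything):
  sorted[0] = $2D1b1DD2C121abaD1
  sorted[1] = 1$2D1b1DD2C121abaD
  sorted[2] = 121abaD1$2D1b1DD2C
  sorted[3] = 1DD2C121abaD1$2D1b
  sorted[4] = 1abaD1$2D1b1DD2C12
  sorted[5] = 1b1DD2C121abaD1$2D
  sorted[6] = 21abaD1$2D1b1DD2C1
  sorted[7] = 2C121abaD1$2D1b1DD
  sorted[8] = 2D1b1DD2C121abaD1$
  sorted[9] = C121abaD1$2D1b1DD2
  sorted[10] = D1$2D1b1DD2C121aba
  sorted[11] = D1b1DD2C121abaD1$2
  sorted[12] = D2C121abaD1$2D1b1D
  sorted[13] = DD2C121abaD1$2D1b1
  sorted[14] = aD1$2D1b1DD2C121ab
  sorted[15] = abaD1$2D1b1DD2C121
  sorted[16] = b1DD2C121abaD1$2D1
  sorted[17] = baD1$2D1b1DD2C121a
sorted[13] = DD2C121abaD1$2D1b1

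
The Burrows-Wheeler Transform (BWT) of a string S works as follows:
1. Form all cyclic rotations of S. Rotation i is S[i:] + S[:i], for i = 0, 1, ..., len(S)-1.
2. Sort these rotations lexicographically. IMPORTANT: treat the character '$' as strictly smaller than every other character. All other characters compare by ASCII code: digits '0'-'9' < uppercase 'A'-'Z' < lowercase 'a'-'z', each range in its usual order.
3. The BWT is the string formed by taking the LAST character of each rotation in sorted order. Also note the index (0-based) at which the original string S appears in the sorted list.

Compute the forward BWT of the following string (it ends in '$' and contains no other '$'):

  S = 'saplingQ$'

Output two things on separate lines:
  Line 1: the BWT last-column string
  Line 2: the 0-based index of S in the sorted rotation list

Answer: Qgsnlpia$
8

Derivation:
All 9 rotations (rotation i = S[i:]+S[:i]):
  rot[0] = saplingQ$
  rot[1] = aplingQ$s
  rot[2] = plingQ$sa
  rot[3] = lingQ$sap
  rot[4] = ingQ$sapl
  rot[5] = ngQ$sapli
  rot[6] = gQ$saplin
  rot[7] = Q$sapling
  rot[8] = $saplingQ
Sorted (with $ < everything):
  sorted[0] = $saplingQ  (last char: 'Q')
  sorted[1] = Q$sapling  (last char: 'g')
  sorted[2] = aplingQ$s  (last char: 's')
  sorted[3] = gQ$saplin  (last char: 'n')
  sorted[4] = ingQ$sapl  (last char: 'l')
  sorted[5] = lingQ$sap  (last char: 'p')
  sorted[6] = ngQ$sapli  (last char: 'i')
  sorted[7] = plingQ$sa  (last char: 'a')
  sorted[8] = saplingQ$  (last char: '$')
Last column: Qgsnlpia$
Original string S is at sorted index 8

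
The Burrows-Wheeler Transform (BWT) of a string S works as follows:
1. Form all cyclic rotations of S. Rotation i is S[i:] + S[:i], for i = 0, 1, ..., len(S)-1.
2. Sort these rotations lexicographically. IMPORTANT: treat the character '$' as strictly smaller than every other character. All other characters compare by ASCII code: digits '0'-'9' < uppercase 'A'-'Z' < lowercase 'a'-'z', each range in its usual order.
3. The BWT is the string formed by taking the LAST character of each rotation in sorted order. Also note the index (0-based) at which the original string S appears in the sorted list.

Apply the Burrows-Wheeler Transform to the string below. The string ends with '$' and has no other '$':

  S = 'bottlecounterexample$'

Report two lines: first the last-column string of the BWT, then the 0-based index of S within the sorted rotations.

Answer: ex$elltrptaubcmentooe
2

Derivation:
All 21 rotations (rotation i = S[i:]+S[:i]):
  rot[0] = bottlecounterexample$
  rot[1] = ottlecounterexample$b
  rot[2] = ttlecounterexample$bo
  rot[3] = tlecounterexample$bot
  rot[4] = lecounterexample$bott
  rot[5] = ecounterexample$bottl
  rot[6] = counterexample$bottle
  rot[7] = ounterexample$bottlec
  rot[8] = unterexample$bottleco
  rot[9] = nterexample$bottlecou
  rot[10] = terexample$bottlecoun
  rot[11] = erexample$bottlecount
  rot[12] = rexample$bottlecounte
  rot[13] = example$bottlecounter
  rot[14] = xample$bottlecountere
  rot[15] = ample$bottlecounterex
  rot[16] = mple$bottlecounterexa
  rot[17] = ple$bottlecounterexam
  rot[18] = le$bottlecounterexamp
  rot[19] = e$bottlecounterexampl
  rot[20] = $bottlecounterexample
Sorted (with $ < everything):
  sorted[0] = $bottlecounterexample  (last char: 'e')
  sorted[1] = ample$bottlecounterex  (last char: 'x')
  sorted[2] = bottlecounterexample$  (last char: '$')
  sorted[3] = counterexample$bottle  (last char: 'e')
  sorted[4] = e$bottlecounterexampl  (last char: 'l')
  sorted[5] = ecounterexample$bottl  (last char: 'l')
  sorted[6] = erexample$bottlecount  (last char: 't')
  sorted[7] = example$bottlecounter  (last char: 'r')
  sorted[8] = le$bottlecounterexamp  (last char: 'p')
  sorted[9] = lecounterexample$bott  (last char: 't')
  sorted[10] = mple$bottlecounterexa  (last char: 'a')
  sorted[11] = nterexample$bottlecou  (last char: 'u')
  sorted[12] = ottlecounterexample$b  (last char: 'b')
  sorted[13] = ounterexample$bottlec  (last char: 'c')
  sorted[14] = ple$bottlecounterexam  (last char: 'm')
  sorted[15] = rexample$bottlecounte  (last char: 'e')
  sorted[16] = terexample$bottlecoun  (last char: 'n')
  sorted[17] = tlecounterexample$bot  (last char: 't')
  sorted[18] = ttlecounterexample$bo  (last char: 'o')
  sorted[19] = unterexample$bottleco  (last char: 'o')
  sorted[20] = xample$bottlecountere  (last char: 'e')
Last column: ex$elltrptaubcmentooe
Original string S is at sorted index 2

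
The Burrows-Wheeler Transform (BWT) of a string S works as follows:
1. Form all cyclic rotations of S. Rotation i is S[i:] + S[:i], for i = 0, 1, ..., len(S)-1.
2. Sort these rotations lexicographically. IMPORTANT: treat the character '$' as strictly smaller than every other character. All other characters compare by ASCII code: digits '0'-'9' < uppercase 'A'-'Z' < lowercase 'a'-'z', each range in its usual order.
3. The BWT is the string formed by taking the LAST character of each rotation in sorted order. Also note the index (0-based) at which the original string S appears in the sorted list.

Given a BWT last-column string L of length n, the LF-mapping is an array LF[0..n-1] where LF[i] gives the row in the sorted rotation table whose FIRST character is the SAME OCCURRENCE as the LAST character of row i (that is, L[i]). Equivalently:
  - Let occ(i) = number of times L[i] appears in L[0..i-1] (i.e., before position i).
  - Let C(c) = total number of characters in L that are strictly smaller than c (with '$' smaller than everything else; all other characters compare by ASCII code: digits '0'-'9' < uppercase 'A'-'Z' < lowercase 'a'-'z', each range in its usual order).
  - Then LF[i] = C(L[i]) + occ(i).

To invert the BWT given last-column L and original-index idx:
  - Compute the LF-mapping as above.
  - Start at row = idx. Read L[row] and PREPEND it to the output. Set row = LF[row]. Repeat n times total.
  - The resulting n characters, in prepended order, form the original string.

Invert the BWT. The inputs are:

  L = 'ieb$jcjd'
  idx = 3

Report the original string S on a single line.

Answer: djjebci$

Derivation:
LF mapping: 5 4 1 0 6 2 7 3
Walk LF starting at row 3, prepending L[row]:
  step 1: row=3, L[3]='$', prepend. Next row=LF[3]=0
  step 2: row=0, L[0]='i', prepend. Next row=LF[0]=5
  step 3: row=5, L[5]='c', prepend. Next row=LF[5]=2
  step 4: row=2, L[2]='b', prepend. Next row=LF[2]=1
  step 5: row=1, L[1]='e', prepend. Next row=LF[1]=4
  step 6: row=4, L[4]='j', prepend. Next row=LF[4]=6
  step 7: row=6, L[6]='j', prepend. Next row=LF[6]=7
  step 8: row=7, L[7]='d', prepend. Next row=LF[7]=3
Reversed output: djjebci$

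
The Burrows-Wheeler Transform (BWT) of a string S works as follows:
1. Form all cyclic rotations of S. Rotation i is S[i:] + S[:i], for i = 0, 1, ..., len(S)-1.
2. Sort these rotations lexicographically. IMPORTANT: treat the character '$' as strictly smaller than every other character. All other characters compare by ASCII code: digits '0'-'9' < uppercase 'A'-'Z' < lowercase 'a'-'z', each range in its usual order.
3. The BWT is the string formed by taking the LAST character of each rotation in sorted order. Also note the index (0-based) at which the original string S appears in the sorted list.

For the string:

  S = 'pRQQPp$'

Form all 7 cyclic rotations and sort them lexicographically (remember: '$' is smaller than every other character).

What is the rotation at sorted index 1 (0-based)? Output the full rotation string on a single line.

All 7 rotations (rotation i = S[i:]+S[:i]):
  rot[0] = pRQQPp$
  rot[1] = RQQPp$p
  rot[2] = QQPp$pR
  rot[3] = QPp$pRQ
  rot[4] = Pp$pRQQ
  rot[5] = p$pRQQP
  rot[6] = $pRQQPp
Sorted (with $ < everything):
  sorted[0] = $pRQQPp
  sorted[1] = Pp$pRQQ
  sorted[2] = QPp$pRQ
  sorted[3] = QQPp$pR
  sorted[4] = RQQPp$p
  sorted[5] = p$pRQQP
  sorted[6] = pRQQPp$
sorted[1] = Pp$pRQQ

Answer: Pp$pRQQ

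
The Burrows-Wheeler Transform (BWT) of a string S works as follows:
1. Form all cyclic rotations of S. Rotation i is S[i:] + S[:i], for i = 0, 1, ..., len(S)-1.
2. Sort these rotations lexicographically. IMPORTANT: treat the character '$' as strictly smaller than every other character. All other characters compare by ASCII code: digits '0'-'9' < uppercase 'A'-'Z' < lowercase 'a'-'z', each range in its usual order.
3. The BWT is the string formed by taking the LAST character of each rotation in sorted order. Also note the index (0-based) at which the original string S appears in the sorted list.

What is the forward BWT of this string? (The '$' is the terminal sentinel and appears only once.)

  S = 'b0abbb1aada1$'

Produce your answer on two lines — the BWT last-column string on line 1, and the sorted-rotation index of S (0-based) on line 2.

All 13 rotations (rotation i = S[i:]+S[:i]):
  rot[0] = b0abbb1aada1$
  rot[1] = 0abbb1aada1$b
  rot[2] = abbb1aada1$b0
  rot[3] = bbb1aada1$b0a
  rot[4] = bb1aada1$b0ab
  rot[5] = b1aada1$b0abb
  rot[6] = 1aada1$b0abbb
  rot[7] = aada1$b0abbb1
  rot[8] = ada1$b0abbb1a
  rot[9] = da1$b0abbb1aa
  rot[10] = a1$b0abbb1aad
  rot[11] = 1$b0abbb1aada
  rot[12] = $b0abbb1aada1
Sorted (with $ < everything):
  sorted[0] = $b0abbb1aada1  (last char: '1')
  sorted[1] = 0abbb1aada1$b  (last char: 'b')
  sorted[2] = 1$b0abbb1aada  (last char: 'a')
  sorted[3] = 1aada1$b0abbb  (last char: 'b')
  sorted[4] = a1$b0abbb1aad  (last char: 'd')
  sorted[5] = aada1$b0abbb1  (last char: '1')
  sorted[6] = abbb1aada1$b0  (last char: '0')
  sorted[7] = ada1$b0abbb1a  (last char: 'a')
  sorted[8] = b0abbb1aada1$  (last char: '$')
  sorted[9] = b1aada1$b0abb  (last char: 'b')
  sorted[10] = bb1aada1$b0ab  (last char: 'b')
  sorted[11] = bbb1aada1$b0a  (last char: 'a')
  sorted[12] = da1$b0abbb1aa  (last char: 'a')
Last column: 1babd10a$bbaa
Original string S is at sorted index 8

Answer: 1babd10a$bbaa
8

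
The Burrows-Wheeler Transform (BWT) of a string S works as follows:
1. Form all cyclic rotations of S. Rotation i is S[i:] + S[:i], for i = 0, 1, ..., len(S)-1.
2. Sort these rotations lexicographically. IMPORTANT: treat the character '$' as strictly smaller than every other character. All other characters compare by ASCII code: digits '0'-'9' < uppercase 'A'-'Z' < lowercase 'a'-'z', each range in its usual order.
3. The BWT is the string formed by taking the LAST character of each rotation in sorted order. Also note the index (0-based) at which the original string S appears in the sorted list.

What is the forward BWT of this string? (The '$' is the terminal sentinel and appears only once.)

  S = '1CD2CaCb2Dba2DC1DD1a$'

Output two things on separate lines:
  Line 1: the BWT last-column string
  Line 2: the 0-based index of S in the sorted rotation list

All 21 rotations (rotation i = S[i:]+S[:i]):
  rot[0] = 1CD2CaCb2Dba2DC1DD1a$
  rot[1] = CD2CaCb2Dba2DC1DD1a$1
  rot[2] = D2CaCb2Dba2DC1DD1a$1C
  rot[3] = 2CaCb2Dba2DC1DD1a$1CD
  rot[4] = CaCb2Dba2DC1DD1a$1CD2
  rot[5] = aCb2Dba2DC1DD1a$1CD2C
  rot[6] = Cb2Dba2DC1DD1a$1CD2Ca
  rot[7] = b2Dba2DC1DD1a$1CD2CaC
  rot[8] = 2Dba2DC1DD1a$1CD2CaCb
  rot[9] = Dba2DC1DD1a$1CD2CaCb2
  rot[10] = ba2DC1DD1a$1CD2CaCb2D
  rot[11] = a2DC1DD1a$1CD2CaCb2Db
  rot[12] = 2DC1DD1a$1CD2CaCb2Dba
  rot[13] = DC1DD1a$1CD2CaCb2Dba2
  rot[14] = C1DD1a$1CD2CaCb2Dba2D
  rot[15] = 1DD1a$1CD2CaCb2Dba2DC
  rot[16] = DD1a$1CD2CaCb2Dba2DC1
  rot[17] = D1a$1CD2CaCb2Dba2DC1D
  rot[18] = 1a$1CD2CaCb2Dba2DC1DD
  rot[19] = a$1CD2CaCb2Dba2DC1DD1
  rot[20] = $1CD2CaCb2Dba2DC1DD1a
Sorted (with $ < everything):
  sorted[0] = $1CD2CaCb2Dba2DC1DD1a  (last char: 'a')
  sorted[1] = 1CD2CaCb2Dba2DC1DD1a$  (last char: '$')
  sorted[2] = 1DD1a$1CD2CaCb2Dba2DC  (last char: 'C')
  sorted[3] = 1a$1CD2CaCb2Dba2DC1DD  (last char: 'D')
  sorted[4] = 2CaCb2Dba2DC1DD1a$1CD  (last char: 'D')
  sorted[5] = 2DC1DD1a$1CD2CaCb2Dba  (last char: 'a')
  sorted[6] = 2Dba2DC1DD1a$1CD2CaCb  (last char: 'b')
  sorted[7] = C1DD1a$1CD2CaCb2Dba2D  (last char: 'D')
  sorted[8] = CD2CaCb2Dba2DC1DD1a$1  (last char: '1')
  sorted[9] = CaCb2Dba2DC1DD1a$1CD2  (last char: '2')
  sorted[10] = Cb2Dba2DC1DD1a$1CD2Ca  (last char: 'a')
  sorted[11] = D1a$1CD2CaCb2Dba2DC1D  (last char: 'D')
  sorted[12] = D2CaCb2Dba2DC1DD1a$1C  (last char: 'C')
  sorted[13] = DC1DD1a$1CD2CaCb2Dba2  (last char: '2')
  sorted[14] = DD1a$1CD2CaCb2Dba2DC1  (last char: '1')
  sorted[15] = Dba2DC1DD1a$1CD2CaCb2  (last char: '2')
  sorted[16] = a$1CD2CaCb2Dba2DC1DD1  (last char: '1')
  sorted[17] = a2DC1DD1a$1CD2CaCb2Db  (last char: 'b')
  sorted[18] = aCb2Dba2DC1DD1a$1CD2C  (last char: 'C')
  sorted[19] = b2Dba2DC1DD1a$1CD2CaC  (last char: 'C')
  sorted[20] = ba2DC1DD1a$1CD2CaCb2D  (last char: 'D')
Last column: a$CDDabD12aDC2121bCCD
Original string S is at sorted index 1

Answer: a$CDDabD12aDC2121bCCD
1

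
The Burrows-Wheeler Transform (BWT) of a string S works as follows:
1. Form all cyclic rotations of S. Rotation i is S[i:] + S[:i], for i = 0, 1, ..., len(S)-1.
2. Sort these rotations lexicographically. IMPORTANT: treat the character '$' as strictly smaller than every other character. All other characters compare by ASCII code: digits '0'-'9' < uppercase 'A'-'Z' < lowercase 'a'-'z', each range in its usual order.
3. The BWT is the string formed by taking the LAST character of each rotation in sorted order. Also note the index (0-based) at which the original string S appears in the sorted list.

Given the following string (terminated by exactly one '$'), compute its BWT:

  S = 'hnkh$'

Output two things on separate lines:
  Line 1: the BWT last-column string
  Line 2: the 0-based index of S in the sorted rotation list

Answer: hk$nh
2

Derivation:
All 5 rotations (rotation i = S[i:]+S[:i]):
  rot[0] = hnkh$
  rot[1] = nkh$h
  rot[2] = kh$hn
  rot[3] = h$hnk
  rot[4] = $hnkh
Sorted (with $ < everything):
  sorted[0] = $hnkh  (last char: 'h')
  sorted[1] = h$hnk  (last char: 'k')
  sorted[2] = hnkh$  (last char: '$')
  sorted[3] = kh$hn  (last char: 'n')
  sorted[4] = nkh$h  (last char: 'h')
Last column: hk$nh
Original string S is at sorted index 2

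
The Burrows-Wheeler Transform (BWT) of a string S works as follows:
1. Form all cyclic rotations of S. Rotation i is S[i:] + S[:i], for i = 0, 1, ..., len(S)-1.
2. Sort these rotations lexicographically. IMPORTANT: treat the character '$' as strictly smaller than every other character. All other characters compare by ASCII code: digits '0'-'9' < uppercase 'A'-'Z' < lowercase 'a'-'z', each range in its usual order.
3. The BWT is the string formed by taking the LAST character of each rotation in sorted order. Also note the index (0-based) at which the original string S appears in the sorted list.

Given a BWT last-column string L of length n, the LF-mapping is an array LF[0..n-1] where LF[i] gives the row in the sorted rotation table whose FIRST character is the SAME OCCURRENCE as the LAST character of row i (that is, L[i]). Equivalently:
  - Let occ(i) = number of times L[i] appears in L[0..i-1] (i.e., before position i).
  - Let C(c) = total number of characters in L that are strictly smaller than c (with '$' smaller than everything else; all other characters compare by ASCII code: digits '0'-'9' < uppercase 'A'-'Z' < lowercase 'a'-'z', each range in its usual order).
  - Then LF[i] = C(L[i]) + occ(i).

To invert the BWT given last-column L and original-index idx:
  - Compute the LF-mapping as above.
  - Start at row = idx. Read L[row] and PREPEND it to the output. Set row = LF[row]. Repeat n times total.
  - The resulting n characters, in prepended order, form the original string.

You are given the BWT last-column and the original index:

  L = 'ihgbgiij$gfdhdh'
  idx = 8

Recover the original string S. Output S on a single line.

Answer: hbdigfhjghigdi$

Derivation:
LF mapping: 11 8 5 1 6 12 13 14 0 7 4 2 9 3 10
Walk LF starting at row 8, prepending L[row]:
  step 1: row=8, L[8]='$', prepend. Next row=LF[8]=0
  step 2: row=0, L[0]='i', prepend. Next row=LF[0]=11
  step 3: row=11, L[11]='d', prepend. Next row=LF[11]=2
  step 4: row=2, L[2]='g', prepend. Next row=LF[2]=5
  step 5: row=5, L[5]='i', prepend. Next row=LF[5]=12
  step 6: row=12, L[12]='h', prepend. Next row=LF[12]=9
  step 7: row=9, L[9]='g', prepend. Next row=LF[9]=7
  step 8: row=7, L[7]='j', prepend. Next row=LF[7]=14
  step 9: row=14, L[14]='h', prepend. Next row=LF[14]=10
  step 10: row=10, L[10]='f', prepend. Next row=LF[10]=4
  step 11: row=4, L[4]='g', prepend. Next row=LF[4]=6
  step 12: row=6, L[6]='i', prepend. Next row=LF[6]=13
  step 13: row=13, L[13]='d', prepend. Next row=LF[13]=3
  step 14: row=3, L[3]='b', prepend. Next row=LF[3]=1
  step 15: row=1, L[1]='h', prepend. Next row=LF[1]=8
Reversed output: hbdigfhjghigdi$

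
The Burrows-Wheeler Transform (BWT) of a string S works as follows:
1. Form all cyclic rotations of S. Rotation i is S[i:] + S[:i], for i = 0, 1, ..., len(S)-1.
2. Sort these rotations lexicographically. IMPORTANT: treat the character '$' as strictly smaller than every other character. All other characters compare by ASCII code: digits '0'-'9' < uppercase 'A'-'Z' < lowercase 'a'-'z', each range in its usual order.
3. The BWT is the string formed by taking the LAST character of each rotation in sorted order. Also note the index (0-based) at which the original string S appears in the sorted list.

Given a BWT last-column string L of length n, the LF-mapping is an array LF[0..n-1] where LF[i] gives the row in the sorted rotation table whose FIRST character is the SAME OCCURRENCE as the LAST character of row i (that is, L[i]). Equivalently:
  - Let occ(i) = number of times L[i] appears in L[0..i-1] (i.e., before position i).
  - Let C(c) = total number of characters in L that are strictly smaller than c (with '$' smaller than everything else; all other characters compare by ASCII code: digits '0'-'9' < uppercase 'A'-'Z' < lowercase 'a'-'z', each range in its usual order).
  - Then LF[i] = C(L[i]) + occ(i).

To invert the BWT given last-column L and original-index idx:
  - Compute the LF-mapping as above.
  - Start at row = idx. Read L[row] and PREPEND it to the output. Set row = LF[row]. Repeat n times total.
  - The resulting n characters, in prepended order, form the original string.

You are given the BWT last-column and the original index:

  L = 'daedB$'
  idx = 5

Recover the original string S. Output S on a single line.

Answer: eaBdd$

Derivation:
LF mapping: 3 2 5 4 1 0
Walk LF starting at row 5, prepending L[row]:
  step 1: row=5, L[5]='$', prepend. Next row=LF[5]=0
  step 2: row=0, L[0]='d', prepend. Next row=LF[0]=3
  step 3: row=3, L[3]='d', prepend. Next row=LF[3]=4
  step 4: row=4, L[4]='B', prepend. Next row=LF[4]=1
  step 5: row=1, L[1]='a', prepend. Next row=LF[1]=2
  step 6: row=2, L[2]='e', prepend. Next row=LF[2]=5
Reversed output: eaBdd$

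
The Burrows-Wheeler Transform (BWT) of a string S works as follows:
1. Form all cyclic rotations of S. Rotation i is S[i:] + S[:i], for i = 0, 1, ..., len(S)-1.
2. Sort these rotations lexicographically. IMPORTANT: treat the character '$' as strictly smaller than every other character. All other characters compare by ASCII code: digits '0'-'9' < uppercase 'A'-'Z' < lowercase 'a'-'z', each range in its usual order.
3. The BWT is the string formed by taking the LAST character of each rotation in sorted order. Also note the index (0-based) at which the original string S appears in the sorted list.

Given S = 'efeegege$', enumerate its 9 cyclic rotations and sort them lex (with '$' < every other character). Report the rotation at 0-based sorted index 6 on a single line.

All 9 rotations (rotation i = S[i:]+S[:i]):
  rot[0] = efeegege$
  rot[1] = feegege$e
  rot[2] = eegege$ef
  rot[3] = egege$efe
  rot[4] = gege$efee
  rot[5] = ege$efeeg
  rot[6] = ge$efeege
  rot[7] = e$efeegeg
  rot[8] = $efeegege
Sorted (with $ < everything):
  sorted[0] = $efeegege
  sorted[1] = e$efeegeg
  sorted[2] = eegege$ef
  sorted[3] = efeegege$
  sorted[4] = ege$efeeg
  sorted[5] = egege$efe
  sorted[6] = feegege$e
  sorted[7] = ge$efeege
  sorted[8] = gege$efee
sorted[6] = feegege$e

Answer: feegege$e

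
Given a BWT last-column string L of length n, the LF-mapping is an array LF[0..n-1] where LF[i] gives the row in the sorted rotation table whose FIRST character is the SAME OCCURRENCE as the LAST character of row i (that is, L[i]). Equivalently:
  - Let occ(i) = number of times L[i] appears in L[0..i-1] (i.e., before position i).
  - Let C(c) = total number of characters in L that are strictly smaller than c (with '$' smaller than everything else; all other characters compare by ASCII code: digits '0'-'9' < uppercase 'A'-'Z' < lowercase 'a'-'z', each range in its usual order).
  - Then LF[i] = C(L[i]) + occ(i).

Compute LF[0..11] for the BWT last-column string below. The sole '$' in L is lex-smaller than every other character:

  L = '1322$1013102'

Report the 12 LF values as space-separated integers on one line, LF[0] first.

Answer: 3 10 7 8 0 4 1 5 11 6 2 9

Derivation:
Char counts: '$':1, '0':2, '1':4, '2':3, '3':2
C (first-col start): C('$')=0, C('0')=1, C('1')=3, C('2')=7, C('3')=10
L[0]='1': occ=0, LF[0]=C('1')+0=3+0=3
L[1]='3': occ=0, LF[1]=C('3')+0=10+0=10
L[2]='2': occ=0, LF[2]=C('2')+0=7+0=7
L[3]='2': occ=1, LF[3]=C('2')+1=7+1=8
L[4]='$': occ=0, LF[4]=C('$')+0=0+0=0
L[5]='1': occ=1, LF[5]=C('1')+1=3+1=4
L[6]='0': occ=0, LF[6]=C('0')+0=1+0=1
L[7]='1': occ=2, LF[7]=C('1')+2=3+2=5
L[8]='3': occ=1, LF[8]=C('3')+1=10+1=11
L[9]='1': occ=3, LF[9]=C('1')+3=3+3=6
L[10]='0': occ=1, LF[10]=C('0')+1=1+1=2
L[11]='2': occ=2, LF[11]=C('2')+2=7+2=9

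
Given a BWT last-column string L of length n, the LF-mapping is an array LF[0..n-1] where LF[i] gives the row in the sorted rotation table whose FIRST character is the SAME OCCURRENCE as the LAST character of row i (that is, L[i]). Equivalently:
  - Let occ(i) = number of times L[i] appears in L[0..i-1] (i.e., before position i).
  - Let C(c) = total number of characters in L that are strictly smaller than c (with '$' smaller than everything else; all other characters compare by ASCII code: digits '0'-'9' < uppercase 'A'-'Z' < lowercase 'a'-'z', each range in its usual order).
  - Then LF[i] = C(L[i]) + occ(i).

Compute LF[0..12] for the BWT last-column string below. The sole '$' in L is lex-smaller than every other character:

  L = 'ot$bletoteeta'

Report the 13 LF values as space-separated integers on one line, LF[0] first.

Answer: 7 9 0 2 6 3 10 8 11 4 5 12 1

Derivation:
Char counts: '$':1, 'a':1, 'b':1, 'e':3, 'l':1, 'o':2, 't':4
C (first-col start): C('$')=0, C('a')=1, C('b')=2, C('e')=3, C('l')=6, C('o')=7, C('t')=9
L[0]='o': occ=0, LF[0]=C('o')+0=7+0=7
L[1]='t': occ=0, LF[1]=C('t')+0=9+0=9
L[2]='$': occ=0, LF[2]=C('$')+0=0+0=0
L[3]='b': occ=0, LF[3]=C('b')+0=2+0=2
L[4]='l': occ=0, LF[4]=C('l')+0=6+0=6
L[5]='e': occ=0, LF[5]=C('e')+0=3+0=3
L[6]='t': occ=1, LF[6]=C('t')+1=9+1=10
L[7]='o': occ=1, LF[7]=C('o')+1=7+1=8
L[8]='t': occ=2, LF[8]=C('t')+2=9+2=11
L[9]='e': occ=1, LF[9]=C('e')+1=3+1=4
L[10]='e': occ=2, LF[10]=C('e')+2=3+2=5
L[11]='t': occ=3, LF[11]=C('t')+3=9+3=12
L[12]='a': occ=0, LF[12]=C('a')+0=1+0=1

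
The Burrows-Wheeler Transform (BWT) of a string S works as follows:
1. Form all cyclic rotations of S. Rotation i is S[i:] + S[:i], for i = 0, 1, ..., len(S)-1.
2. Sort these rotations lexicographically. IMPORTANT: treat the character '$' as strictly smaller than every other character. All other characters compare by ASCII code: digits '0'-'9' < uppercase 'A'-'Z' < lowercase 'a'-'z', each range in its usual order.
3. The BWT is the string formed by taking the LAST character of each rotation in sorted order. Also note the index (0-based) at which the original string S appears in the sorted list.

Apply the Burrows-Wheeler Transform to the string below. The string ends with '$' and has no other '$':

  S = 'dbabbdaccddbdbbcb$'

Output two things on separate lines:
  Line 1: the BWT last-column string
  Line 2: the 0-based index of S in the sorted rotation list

All 18 rotations (rotation i = S[i:]+S[:i]):
  rot[0] = dbabbdaccddbdbbcb$
  rot[1] = babbdaccddbdbbcb$d
  rot[2] = abbdaccddbdbbcb$db
  rot[3] = bbdaccddbdbbcb$dba
  rot[4] = bdaccddbdbbcb$dbab
  rot[5] = daccddbdbbcb$dbabb
  rot[6] = accddbdbbcb$dbabbd
  rot[7] = ccddbdbbcb$dbabbda
  rot[8] = cddbdbbcb$dbabbdac
  rot[9] = ddbdbbcb$dbabbdacc
  rot[10] = dbdbbcb$dbabbdaccd
  rot[11] = bdbbcb$dbabbdaccdd
  rot[12] = dbbcb$dbabbdaccddb
  rot[13] = bbcb$dbabbdaccddbd
  rot[14] = bcb$dbabbdaccddbdb
  rot[15] = cb$dbabbdaccddbdbb
  rot[16] = b$dbabbdaccddbdbbc
  rot[17] = $dbabbdaccddbdbbcb
Sorted (with $ < everything):
  sorted[0] = $dbabbdaccddbdbbcb  (last char: 'b')
  sorted[1] = abbdaccddbdbbcb$db  (last char: 'b')
  sorted[2] = accddbdbbcb$dbabbd  (last char: 'd')
  sorted[3] = b$dbabbdaccddbdbbc  (last char: 'c')
  sorted[4] = babbdaccddbdbbcb$d  (last char: 'd')
  sorted[5] = bbcb$dbabbdaccddbd  (last char: 'd')
  sorted[6] = bbdaccddbdbbcb$dba  (last char: 'a')
  sorted[7] = bcb$dbabbdaccddbdb  (last char: 'b')
  sorted[8] = bdaccddbdbbcb$dbab  (last char: 'b')
  sorted[9] = bdbbcb$dbabbdaccdd  (last char: 'd')
  sorted[10] = cb$dbabbdaccddbdbb  (last char: 'b')
  sorted[11] = ccddbdbbcb$dbabbda  (last char: 'a')
  sorted[12] = cddbdbbcb$dbabbdac  (last char: 'c')
  sorted[13] = daccddbdbbcb$dbabb  (last char: 'b')
  sorted[14] = dbabbdaccddbdbbcb$  (last char: '$')
  sorted[15] = dbbcb$dbabbdaccddb  (last char: 'b')
  sorted[16] = dbdbbcb$dbabbdaccd  (last char: 'd')
  sorted[17] = ddbdbbcb$dbabbdacc  (last char: 'c')
Last column: bbdcddabbdbacb$bdc
Original string S is at sorted index 14

Answer: bbdcddabbdbacb$bdc
14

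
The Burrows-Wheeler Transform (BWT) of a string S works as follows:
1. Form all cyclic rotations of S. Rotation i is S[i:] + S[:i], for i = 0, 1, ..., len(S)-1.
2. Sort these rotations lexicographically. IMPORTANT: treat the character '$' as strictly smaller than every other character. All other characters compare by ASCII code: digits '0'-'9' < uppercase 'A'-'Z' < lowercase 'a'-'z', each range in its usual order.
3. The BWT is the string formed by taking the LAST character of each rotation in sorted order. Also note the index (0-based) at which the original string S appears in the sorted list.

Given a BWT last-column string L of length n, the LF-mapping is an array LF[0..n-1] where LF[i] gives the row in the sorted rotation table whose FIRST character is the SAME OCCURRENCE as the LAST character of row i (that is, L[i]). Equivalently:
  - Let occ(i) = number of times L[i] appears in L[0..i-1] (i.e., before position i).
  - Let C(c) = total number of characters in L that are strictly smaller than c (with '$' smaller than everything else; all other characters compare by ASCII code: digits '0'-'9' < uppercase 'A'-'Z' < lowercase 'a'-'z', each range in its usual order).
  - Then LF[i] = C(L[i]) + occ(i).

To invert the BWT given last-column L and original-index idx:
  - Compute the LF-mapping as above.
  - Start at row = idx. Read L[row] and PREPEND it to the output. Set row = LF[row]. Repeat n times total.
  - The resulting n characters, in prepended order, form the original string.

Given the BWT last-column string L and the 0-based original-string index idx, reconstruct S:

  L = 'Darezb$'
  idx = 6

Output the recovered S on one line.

LF mapping: 1 2 5 4 6 3 0
Walk LF starting at row 6, prepending L[row]:
  step 1: row=6, L[6]='$', prepend. Next row=LF[6]=0
  step 2: row=0, L[0]='D', prepend. Next row=LF[0]=1
  step 3: row=1, L[1]='a', prepend. Next row=LF[1]=2
  step 4: row=2, L[2]='r', prepend. Next row=LF[2]=5
  step 5: row=5, L[5]='b', prepend. Next row=LF[5]=3
  step 6: row=3, L[3]='e', prepend. Next row=LF[3]=4
  step 7: row=4, L[4]='z', prepend. Next row=LF[4]=6
Reversed output: zebraD$

Answer: zebraD$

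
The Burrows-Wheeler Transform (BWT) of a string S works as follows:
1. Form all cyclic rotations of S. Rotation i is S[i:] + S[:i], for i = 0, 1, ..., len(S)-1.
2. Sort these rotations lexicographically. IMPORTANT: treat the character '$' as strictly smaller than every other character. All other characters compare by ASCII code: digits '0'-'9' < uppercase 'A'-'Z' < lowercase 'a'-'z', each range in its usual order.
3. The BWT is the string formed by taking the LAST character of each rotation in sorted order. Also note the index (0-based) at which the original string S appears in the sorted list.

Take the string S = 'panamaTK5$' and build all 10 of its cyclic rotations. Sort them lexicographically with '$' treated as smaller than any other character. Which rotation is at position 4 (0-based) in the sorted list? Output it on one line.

Answer: aTK5$panam

Derivation:
All 10 rotations (rotation i = S[i:]+S[:i]):
  rot[0] = panamaTK5$
  rot[1] = anamaTK5$p
  rot[2] = namaTK5$pa
  rot[3] = amaTK5$pan
  rot[4] = maTK5$pana
  rot[5] = aTK5$panam
  rot[6] = TK5$panama
  rot[7] = K5$panamaT
  rot[8] = 5$panamaTK
  rot[9] = $panamaTK5
Sorted (with $ < everything):
  sorted[0] = $panamaTK5
  sorted[1] = 5$panamaTK
  sorted[2] = K5$panamaT
  sorted[3] = TK5$panama
  sorted[4] = aTK5$panam
  sorted[5] = amaTK5$pan
  sorted[6] = anamaTK5$p
  sorted[7] = maTK5$pana
  sorted[8] = namaTK5$pa
  sorted[9] = panamaTK5$
sorted[4] = aTK5$panam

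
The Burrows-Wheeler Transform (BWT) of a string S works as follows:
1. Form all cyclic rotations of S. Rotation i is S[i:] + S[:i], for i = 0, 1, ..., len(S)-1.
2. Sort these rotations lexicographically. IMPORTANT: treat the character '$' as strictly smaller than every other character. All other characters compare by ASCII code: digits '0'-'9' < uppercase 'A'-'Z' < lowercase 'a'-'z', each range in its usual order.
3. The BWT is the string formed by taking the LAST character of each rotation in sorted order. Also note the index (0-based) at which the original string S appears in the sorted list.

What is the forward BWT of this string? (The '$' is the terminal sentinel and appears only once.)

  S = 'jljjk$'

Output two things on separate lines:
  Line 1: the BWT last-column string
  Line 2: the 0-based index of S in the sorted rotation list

Answer: klj$jj
3

Derivation:
All 6 rotations (rotation i = S[i:]+S[:i]):
  rot[0] = jljjk$
  rot[1] = ljjk$j
  rot[2] = jjk$jl
  rot[3] = jk$jlj
  rot[4] = k$jljj
  rot[5] = $jljjk
Sorted (with $ < everything):
  sorted[0] = $jljjk  (last char: 'k')
  sorted[1] = jjk$jl  (last char: 'l')
  sorted[2] = jk$jlj  (last char: 'j')
  sorted[3] = jljjk$  (last char: '$')
  sorted[4] = k$jljj  (last char: 'j')
  sorted[5] = ljjk$j  (last char: 'j')
Last column: klj$jj
Original string S is at sorted index 3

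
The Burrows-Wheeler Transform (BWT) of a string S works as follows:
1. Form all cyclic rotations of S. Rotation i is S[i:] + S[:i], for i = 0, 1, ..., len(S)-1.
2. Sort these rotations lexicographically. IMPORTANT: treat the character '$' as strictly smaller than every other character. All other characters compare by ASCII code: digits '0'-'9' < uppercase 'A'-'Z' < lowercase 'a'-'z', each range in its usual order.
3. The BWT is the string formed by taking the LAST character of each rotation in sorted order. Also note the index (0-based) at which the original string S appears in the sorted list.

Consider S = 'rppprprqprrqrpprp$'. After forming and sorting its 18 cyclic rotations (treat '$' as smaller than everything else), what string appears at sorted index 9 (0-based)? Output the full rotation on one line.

Answer: qprrqrpprp$rppprpr

Derivation:
All 18 rotations (rotation i = S[i:]+S[:i]):
  rot[0] = rppprprqprrqrpprp$
  rot[1] = ppprprqprrqrpprp$r
  rot[2] = pprprqprrqrpprp$rp
  rot[3] = prprqprrqrpprp$rpp
  rot[4] = rprqprrqrpprp$rppp
  rot[5] = prqprrqrpprp$rpppr
  rot[6] = rqprrqrpprp$rppprp
  rot[7] = qprrqrpprp$rppprpr
  rot[8] = prrqrpprp$rppprprq
  rot[9] = rrqrpprp$rppprprqp
  rot[10] = rqrpprp$rppprprqpr
  rot[11] = qrpprp$rppprprqprr
  rot[12] = rpprp$rppprprqprrq
  rot[13] = pprp$rppprprqprrqr
  rot[14] = prp$rppprprqprrqrp
  rot[15] = rp$rppprprqprrqrpp
  rot[16] = p$rppprprqprrqrppr
  rot[17] = $rppprprqprrqrpprp
Sorted (with $ < everything):
  sorted[0] = $rppprprqprrqrpprp
  sorted[1] = p$rppprprqprrqrppr
  sorted[2] = ppprprqprrqrpprp$r
  sorted[3] = pprp$rppprprqprrqr
  sorted[4] = pprprqprrqrpprp$rp
  sorted[5] = prp$rppprprqprrqrp
  sorted[6] = prprqprrqrpprp$rpp
  sorted[7] = prqprrqrpprp$rpppr
  sorted[8] = prrqrpprp$rppprprq
  sorted[9] = qprrqrpprp$rppprpr
  sorted[10] = qrpprp$rppprprqprr
  sorted[11] = rp$rppprprqprrqrpp
  sorted[12] = rppprprqprrqrpprp$
  sorted[13] = rpprp$rppprprqprrq
  sorted[14] = rprqprrqrpprp$rppp
  sorted[15] = rqprrqrpprp$rppprp
  sorted[16] = rqrpprp$rppprprqpr
  sorted[17] = rrqrpprp$rppprprqp
sorted[9] = qprrqrpprp$rppprpr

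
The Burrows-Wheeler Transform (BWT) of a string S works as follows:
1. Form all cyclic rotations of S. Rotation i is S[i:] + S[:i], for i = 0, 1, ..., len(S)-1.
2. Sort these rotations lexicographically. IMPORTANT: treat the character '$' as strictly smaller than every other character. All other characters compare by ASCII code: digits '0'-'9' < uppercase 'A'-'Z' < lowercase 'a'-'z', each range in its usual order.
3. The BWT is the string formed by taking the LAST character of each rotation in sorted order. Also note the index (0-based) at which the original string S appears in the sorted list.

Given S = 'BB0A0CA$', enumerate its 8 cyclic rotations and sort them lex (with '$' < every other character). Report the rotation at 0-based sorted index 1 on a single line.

Answer: 0A0CA$BB

Derivation:
All 8 rotations (rotation i = S[i:]+S[:i]):
  rot[0] = BB0A0CA$
  rot[1] = B0A0CA$B
  rot[2] = 0A0CA$BB
  rot[3] = A0CA$BB0
  rot[4] = 0CA$BB0A
  rot[5] = CA$BB0A0
  rot[6] = A$BB0A0C
  rot[7] = $BB0A0CA
Sorted (with $ < everything):
  sorted[0] = $BB0A0CA
  sorted[1] = 0A0CA$BB
  sorted[2] = 0CA$BB0A
  sorted[3] = A$BB0A0C
  sorted[4] = A0CA$BB0
  sorted[5] = B0A0CA$B
  sorted[6] = BB0A0CA$
  sorted[7] = CA$BB0A0
sorted[1] = 0A0CA$BB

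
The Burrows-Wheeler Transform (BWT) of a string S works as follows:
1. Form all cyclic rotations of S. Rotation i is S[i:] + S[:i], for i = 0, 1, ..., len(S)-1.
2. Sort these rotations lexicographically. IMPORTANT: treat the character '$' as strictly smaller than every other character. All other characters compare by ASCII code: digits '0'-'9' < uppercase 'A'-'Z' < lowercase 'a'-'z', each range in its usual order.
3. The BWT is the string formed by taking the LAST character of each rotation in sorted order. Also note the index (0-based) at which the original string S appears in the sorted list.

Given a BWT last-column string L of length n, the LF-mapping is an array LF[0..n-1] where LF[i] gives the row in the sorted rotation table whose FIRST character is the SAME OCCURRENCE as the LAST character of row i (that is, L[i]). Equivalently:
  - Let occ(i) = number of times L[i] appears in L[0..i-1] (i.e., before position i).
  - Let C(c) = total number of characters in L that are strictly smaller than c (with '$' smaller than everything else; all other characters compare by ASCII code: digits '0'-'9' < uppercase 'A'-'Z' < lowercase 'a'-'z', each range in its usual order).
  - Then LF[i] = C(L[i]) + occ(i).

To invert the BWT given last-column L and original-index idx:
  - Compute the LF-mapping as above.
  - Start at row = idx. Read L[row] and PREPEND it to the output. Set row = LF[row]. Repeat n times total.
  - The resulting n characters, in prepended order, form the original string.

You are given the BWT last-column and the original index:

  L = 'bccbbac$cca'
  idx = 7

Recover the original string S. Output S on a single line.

LF mapping: 3 6 7 4 5 1 8 0 9 10 2
Walk LF starting at row 7, prepending L[row]:
  step 1: row=7, L[7]='$', prepend. Next row=LF[7]=0
  step 2: row=0, L[0]='b', prepend. Next row=LF[0]=3
  step 3: row=3, L[3]='b', prepend. Next row=LF[3]=4
  step 4: row=4, L[4]='b', prepend. Next row=LF[4]=5
  step 5: row=5, L[5]='a', prepend. Next row=LF[5]=1
  step 6: row=1, L[1]='c', prepend. Next row=LF[1]=6
  step 7: row=6, L[6]='c', prepend. Next row=LF[6]=8
  step 8: row=8, L[8]='c', prepend. Next row=LF[8]=9
  step 9: row=9, L[9]='c', prepend. Next row=LF[9]=10
  step 10: row=10, L[10]='a', prepend. Next row=LF[10]=2
  step 11: row=2, L[2]='c', prepend. Next row=LF[2]=7
Reversed output: caccccabbb$

Answer: caccccabbb$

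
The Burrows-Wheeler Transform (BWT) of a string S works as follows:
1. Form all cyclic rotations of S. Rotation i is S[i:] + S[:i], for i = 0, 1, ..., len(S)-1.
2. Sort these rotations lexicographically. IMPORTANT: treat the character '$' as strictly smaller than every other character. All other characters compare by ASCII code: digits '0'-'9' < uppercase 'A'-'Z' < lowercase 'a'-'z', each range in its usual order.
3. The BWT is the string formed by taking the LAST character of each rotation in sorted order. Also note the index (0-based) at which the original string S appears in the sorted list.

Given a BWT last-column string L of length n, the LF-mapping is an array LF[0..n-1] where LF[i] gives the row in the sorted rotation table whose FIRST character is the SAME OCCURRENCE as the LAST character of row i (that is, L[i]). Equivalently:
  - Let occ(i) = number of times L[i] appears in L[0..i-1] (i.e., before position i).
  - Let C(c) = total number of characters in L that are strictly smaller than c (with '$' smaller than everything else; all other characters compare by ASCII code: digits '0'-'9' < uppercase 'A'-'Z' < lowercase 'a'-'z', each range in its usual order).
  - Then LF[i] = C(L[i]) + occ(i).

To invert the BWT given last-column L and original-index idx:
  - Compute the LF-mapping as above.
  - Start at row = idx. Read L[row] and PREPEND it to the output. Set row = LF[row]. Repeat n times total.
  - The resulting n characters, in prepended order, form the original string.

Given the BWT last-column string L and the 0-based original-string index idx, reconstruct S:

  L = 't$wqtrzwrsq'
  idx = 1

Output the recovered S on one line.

LF mapping: 6 0 8 1 7 3 10 9 4 5 2
Walk LF starting at row 1, prepending L[row]:
  step 1: row=1, L[1]='$', prepend. Next row=LF[1]=0
  step 2: row=0, L[0]='t', prepend. Next row=LF[0]=6
  step 3: row=6, L[6]='z', prepend. Next row=LF[6]=10
  step 4: row=10, L[10]='q', prepend. Next row=LF[10]=2
  step 5: row=2, L[2]='w', prepend. Next row=LF[2]=8
  step 6: row=8, L[8]='r', prepend. Next row=LF[8]=4
  step 7: row=4, L[4]='t', prepend. Next row=LF[4]=7
  step 8: row=7, L[7]='w', prepend. Next row=LF[7]=9
  step 9: row=9, L[9]='s', prepend. Next row=LF[9]=5
  step 10: row=5, L[5]='r', prepend. Next row=LF[5]=3
  step 11: row=3, L[3]='q', prepend. Next row=LF[3]=1
Reversed output: qrswtrwqzt$

Answer: qrswtrwqzt$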